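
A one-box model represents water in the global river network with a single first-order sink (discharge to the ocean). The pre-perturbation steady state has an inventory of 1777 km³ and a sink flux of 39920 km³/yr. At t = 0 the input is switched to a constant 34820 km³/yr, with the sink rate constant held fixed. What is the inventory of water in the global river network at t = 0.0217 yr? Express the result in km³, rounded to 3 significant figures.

1690 km³

The sink rate constant is k = F₀/M₀ = 39920/1777 = 22.46 yr⁻¹.
Solving dM/dt = F₁ − kM with M(0) = M₀ gives M(t) = F₁/k + (M₀ − F₁/k)·e^(−kt).
F₁/k = 34820/22.46 = 1550.0 km³; kt = 22.46 × 0.0217 = 0.4875, e^(−kt) = 0.6142.
M(0.0217) = 1550.0 + (1777 − 1550.0) × 0.6142 = 1550.0 + 139.4 = 1689.4 km³.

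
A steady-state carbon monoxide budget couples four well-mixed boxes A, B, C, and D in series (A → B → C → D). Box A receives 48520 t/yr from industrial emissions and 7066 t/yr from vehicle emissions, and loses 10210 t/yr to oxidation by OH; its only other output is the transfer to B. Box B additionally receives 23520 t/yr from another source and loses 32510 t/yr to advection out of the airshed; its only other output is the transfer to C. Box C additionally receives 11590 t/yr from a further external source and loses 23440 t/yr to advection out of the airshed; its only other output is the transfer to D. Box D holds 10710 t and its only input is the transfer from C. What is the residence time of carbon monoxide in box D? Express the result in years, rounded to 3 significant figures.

Box A: F(A→B) = (48520 + 7066) − 10210 = 45376 t/yr.
Box B: F(B→C) = (45376 + 23520) − 32510 = 36386 t/yr.
Box C: F(C→D) = (36386 + 11590) − 23440 = 24536 t/yr.
Box D throughput = its input = 24536 t/yr; τ = 10710 / 24536 = 0.4365 yr.

0.437 yr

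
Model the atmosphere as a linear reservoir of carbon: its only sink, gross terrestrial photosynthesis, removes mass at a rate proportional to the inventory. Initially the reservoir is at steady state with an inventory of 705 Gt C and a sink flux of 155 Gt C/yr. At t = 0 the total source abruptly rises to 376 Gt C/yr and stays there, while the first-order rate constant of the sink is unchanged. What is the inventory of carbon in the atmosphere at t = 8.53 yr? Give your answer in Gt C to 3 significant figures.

τ = M₀/F₀ = 705/155 = 4.548 yr; rate constant k = 1/τ.
New steady state M_∞ = F₁/k = F₁·τ = 376 × 4.548 = 1710.2 Gt C.
M(t) = M_∞ + (M₀ − M_∞)·e^(−t/τ); t/τ = 8.53/4.548 = 1.875, so e^(−t/τ) = 0.1533.
M(t) = 1710.2 − 1005 × 0.1533 = 1556.1 Gt C.

1560 Gt C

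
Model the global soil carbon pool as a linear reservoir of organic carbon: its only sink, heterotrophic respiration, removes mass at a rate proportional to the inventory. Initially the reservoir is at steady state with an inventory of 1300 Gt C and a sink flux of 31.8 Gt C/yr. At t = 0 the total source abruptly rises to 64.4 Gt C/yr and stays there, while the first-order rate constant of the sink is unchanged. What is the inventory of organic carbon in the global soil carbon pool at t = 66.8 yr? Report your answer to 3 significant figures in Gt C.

τ = M₀/F₀ = 1300/31.8 = 40.88 yr; rate constant k = 1/τ.
New steady state M_∞ = F₁/k = F₁·τ = 64.4 × 40.88 = 2632.7 Gt C.
M(t) = M_∞ + (M₀ − M_∞)·e^(−t/τ); t/τ = 66.8/40.88 = 1.634, so e^(−t/τ) = 0.1951.
M(t) = 2632.7 − 1333 × 0.1951 = 2372.6 Gt C.

2370 Gt C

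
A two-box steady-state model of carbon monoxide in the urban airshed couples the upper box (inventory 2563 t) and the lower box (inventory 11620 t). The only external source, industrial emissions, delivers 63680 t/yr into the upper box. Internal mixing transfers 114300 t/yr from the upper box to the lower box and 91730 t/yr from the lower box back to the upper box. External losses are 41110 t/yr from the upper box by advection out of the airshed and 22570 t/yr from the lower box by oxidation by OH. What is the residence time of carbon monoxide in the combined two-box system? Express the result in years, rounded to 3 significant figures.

0.223 yr

For the system as a whole, the A↔B exchange is internal and contributes nothing to the throughput; only the external sinks remove mass.
M_total = 2563 + 11620 = 14183 t.
ΣF_external_out = 41110 + 22570 = 63680 t/yr.
τ = M_total / ΣF_ext = 14183 / 63680 = 0.2227 yr.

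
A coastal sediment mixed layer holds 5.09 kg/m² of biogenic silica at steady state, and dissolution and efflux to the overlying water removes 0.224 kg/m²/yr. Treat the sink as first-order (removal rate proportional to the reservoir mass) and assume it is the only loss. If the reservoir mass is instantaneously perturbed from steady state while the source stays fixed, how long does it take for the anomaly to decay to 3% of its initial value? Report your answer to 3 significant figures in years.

79.7 yr

For a linear reservoir the anomaly decays as exp(−t/τ) with τ = M/F = 5.09/0.224 = 22.72 yr.
exp(−t/τ) = 0.03 ⇒ t = −τ ln(0.03) = 22.72 × 3.507 = 79.68 yr.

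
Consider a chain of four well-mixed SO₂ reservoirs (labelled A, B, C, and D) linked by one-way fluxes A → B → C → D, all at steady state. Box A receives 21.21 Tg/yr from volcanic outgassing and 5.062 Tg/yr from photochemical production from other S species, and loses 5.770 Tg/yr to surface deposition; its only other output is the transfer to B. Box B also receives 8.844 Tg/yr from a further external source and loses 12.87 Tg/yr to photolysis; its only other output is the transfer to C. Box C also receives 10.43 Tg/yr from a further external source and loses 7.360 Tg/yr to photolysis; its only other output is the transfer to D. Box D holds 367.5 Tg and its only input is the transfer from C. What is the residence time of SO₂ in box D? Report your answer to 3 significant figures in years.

18.8 yr

Box A: F(A→B) = (21.21 + 5.062) − 5.770 = 20.502 Tg/yr.
Box B: F(B→C) = (20.502 + 8.844) − 12.87 = 16.476 Tg/yr.
Box C: F(C→D) = (16.476 + 10.43) − 7.360 = 19.546 Tg/yr.
Box D throughput = its input = 19.546 Tg/yr; τ = 367.5 / 19.546 = 18.80 yr.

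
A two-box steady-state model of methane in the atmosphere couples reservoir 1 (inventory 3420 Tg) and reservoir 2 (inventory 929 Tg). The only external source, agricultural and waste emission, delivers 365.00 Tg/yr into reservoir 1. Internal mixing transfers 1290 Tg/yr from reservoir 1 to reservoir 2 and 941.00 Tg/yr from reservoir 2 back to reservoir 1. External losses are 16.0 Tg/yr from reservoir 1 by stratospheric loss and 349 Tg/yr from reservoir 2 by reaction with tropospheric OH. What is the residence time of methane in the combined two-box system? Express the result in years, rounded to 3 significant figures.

11.9 yr

Treat the two boxes together as one reservoir: the mixing fluxes between them are internal recycling, so τ = ΣM / Σ(external losses).
M_total = 3420 + 929 = 4349.0 Tg.
ΣF_external_out = 16.0 + 349 = 365.00 Tg/yr.
τ = M_total / ΣF_ext = 4349.0 / 365.00 = 11.92 yr.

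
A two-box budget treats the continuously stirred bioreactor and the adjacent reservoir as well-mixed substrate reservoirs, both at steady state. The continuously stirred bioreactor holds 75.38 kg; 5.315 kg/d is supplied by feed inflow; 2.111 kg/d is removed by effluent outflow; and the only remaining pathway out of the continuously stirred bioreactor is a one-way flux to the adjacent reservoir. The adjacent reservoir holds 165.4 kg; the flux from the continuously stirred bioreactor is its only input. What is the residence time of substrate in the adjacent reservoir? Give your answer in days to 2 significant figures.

Balance the continuously stirred bioreactor: ΣF_in = 5.3150 kg/d.
Flux to the adjacent reservoir = ΣF_in − (2.111) = 3.2040 kg/d.
At steady state the output of the adjacent reservoir equals its input, 3.2040 kg/d.
τ = M / F = 165.4 / 3.2040 = 51.62 d.

52 d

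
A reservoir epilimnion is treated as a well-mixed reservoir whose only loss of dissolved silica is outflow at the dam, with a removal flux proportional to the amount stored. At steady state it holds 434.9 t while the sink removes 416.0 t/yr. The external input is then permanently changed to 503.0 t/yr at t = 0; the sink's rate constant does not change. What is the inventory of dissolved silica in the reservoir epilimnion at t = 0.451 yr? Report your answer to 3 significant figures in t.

467 t

The sink rate constant is k = F₀/M₀ = 416.0/434.9 = 0.9565 yr⁻¹.
Solving dM/dt = F₁ − kM with M(0) = M₀ gives M(t) = F₁/k + (M₀ − F₁/k)·e^(−kt).
F₁/k = 503.0/0.9565 = 525.85 t; kt = 0.9565 × 0.451 = 0.4314, e^(−kt) = 0.6496.
M(0.451) = 525.85 + (434.9 − 525.85) × 0.6496 = 525.85 − 59.08 = 466.77 t.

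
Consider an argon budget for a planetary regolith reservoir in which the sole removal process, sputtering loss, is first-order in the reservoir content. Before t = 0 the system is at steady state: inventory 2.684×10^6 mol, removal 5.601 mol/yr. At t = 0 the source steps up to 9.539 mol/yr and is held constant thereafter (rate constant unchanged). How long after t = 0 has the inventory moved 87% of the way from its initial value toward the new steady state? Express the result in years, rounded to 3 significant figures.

τ = M₀/F₀ = 2.684×10^6/5.601 = 479200 yr.
The remaining gap fraction is e^(−t/τ); 87% covered ⇒ e^(−t/τ) = 0.130.
t = −τ ln(0.130) = 479200 × 2.040 = 977700 yr.

978000 yr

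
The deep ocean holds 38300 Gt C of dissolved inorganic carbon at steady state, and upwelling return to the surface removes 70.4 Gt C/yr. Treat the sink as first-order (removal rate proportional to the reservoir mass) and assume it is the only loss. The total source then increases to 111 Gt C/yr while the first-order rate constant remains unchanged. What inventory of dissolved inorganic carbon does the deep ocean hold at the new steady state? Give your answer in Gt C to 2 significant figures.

Rate constant k = F/M = 70.4 / 38300 = 0.001838 yr⁻¹.
At the new steady state, source = k·M_new ⇒ M_new = 111 / 0.001838 = 60390 Gt C.
(Equivalently M_new = M × F_new/F_old = 38300 × 111/70.4.)

60000 Gt C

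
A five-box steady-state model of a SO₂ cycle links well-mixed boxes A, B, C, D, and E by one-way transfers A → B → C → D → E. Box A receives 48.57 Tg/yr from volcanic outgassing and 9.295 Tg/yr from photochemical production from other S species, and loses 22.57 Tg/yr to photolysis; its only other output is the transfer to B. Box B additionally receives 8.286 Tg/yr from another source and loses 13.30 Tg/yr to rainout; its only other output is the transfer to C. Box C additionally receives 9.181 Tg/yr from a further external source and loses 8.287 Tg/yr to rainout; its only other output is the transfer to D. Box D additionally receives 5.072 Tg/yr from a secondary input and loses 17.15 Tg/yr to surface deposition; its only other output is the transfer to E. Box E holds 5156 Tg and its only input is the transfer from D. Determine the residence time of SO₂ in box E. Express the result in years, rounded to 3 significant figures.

Box A: F(A→B) = (48.57 + 9.295) − 22.57 = 35.295 Tg/yr.
Box B: F(B→C) = (35.295 + 8.286) − 13.30 = 30.281 Tg/yr.
Box C: F(C→D) = (30.281 + 9.181) − 8.287 = 31.175 Tg/yr.
Box D: F(D→E) = (31.175 + 5.072) − 17.15 = 19.097 Tg/yr.
Box E throughput = its input = 19.097 Tg/yr; τ = 5156 / 19.097 = 270.0 yr.

270 yr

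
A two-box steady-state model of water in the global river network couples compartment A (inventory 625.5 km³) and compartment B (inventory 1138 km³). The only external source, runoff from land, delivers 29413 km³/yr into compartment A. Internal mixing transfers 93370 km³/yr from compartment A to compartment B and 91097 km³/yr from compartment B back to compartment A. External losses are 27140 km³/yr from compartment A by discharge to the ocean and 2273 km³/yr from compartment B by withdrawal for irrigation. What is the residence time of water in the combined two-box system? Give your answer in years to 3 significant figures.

Residence time in the combined system uses the total inventory and the total *external* removal — internal exchanges between the two boxes cancel.
M_total = 625.5 + 1138 = 1763.5 km³.
ΣF_external_out = 27140 + 2273 = 29413 km³/yr.
τ = M_total / ΣF_ext = 1763.5 / 29413 = 0.05996 yr.

0.0600 yr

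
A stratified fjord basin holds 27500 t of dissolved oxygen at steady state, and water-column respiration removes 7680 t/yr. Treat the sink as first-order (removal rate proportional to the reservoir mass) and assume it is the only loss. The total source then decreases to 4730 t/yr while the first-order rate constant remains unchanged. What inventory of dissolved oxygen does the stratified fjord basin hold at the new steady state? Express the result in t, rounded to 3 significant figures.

Rate constant k = F/M = 7680 / 27500 = 0.2793 yr⁻¹.
At the new steady state, source = k·M_new ⇒ M_new = 4730 / 0.2793 = 16940 t.
(Equivalently M_new = M × F_new/F_old = 27500 × 4730/7680.)

16900 t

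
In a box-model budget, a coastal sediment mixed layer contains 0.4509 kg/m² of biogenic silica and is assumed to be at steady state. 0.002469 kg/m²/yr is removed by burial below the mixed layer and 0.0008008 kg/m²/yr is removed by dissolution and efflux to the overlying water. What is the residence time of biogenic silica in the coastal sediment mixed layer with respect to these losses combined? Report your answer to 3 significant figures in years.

138 yr

Total removal = 0.002469 + 0.0008008 = 0.0032698 kg/m²/yr.
τ = M / ΣF_out = 0.4509 / 0.0032698 = 137.9 yr.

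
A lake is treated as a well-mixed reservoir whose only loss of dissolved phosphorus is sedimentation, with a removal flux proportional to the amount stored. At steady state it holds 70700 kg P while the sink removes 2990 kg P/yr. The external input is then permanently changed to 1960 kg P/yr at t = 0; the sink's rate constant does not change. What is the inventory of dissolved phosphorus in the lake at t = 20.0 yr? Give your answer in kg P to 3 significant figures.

The sink rate constant is k = F₀/M₀ = 2990/70700 = 0.04229 yr⁻¹.
Solving dM/dt = F₁ − kM with M(0) = M₀ gives M(t) = F₁/k + (M₀ − F₁/k)·e^(−kt).
F₁/k = 1960/0.04229 = 46345 kg P; kt = 0.04229 × 20.0 = 0.8458, e^(−kt) = 0.4292.
M(20.0) = 46345 + (70700 − 46345) × 0.4292 = 46345 + 10450 = 56798 kg P.

56800 kg P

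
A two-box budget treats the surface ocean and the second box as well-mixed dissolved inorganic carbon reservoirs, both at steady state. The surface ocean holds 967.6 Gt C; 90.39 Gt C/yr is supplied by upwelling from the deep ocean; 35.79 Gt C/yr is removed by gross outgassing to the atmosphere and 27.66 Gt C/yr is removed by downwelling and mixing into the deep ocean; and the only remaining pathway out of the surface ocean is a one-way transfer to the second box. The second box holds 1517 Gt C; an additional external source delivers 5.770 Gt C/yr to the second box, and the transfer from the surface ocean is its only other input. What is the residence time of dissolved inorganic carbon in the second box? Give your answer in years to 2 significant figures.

46 yr

Balance the surface ocean: ΣF_in = 90.390 Gt C/yr.
Transfer to the second box = ΣF_in − (35.79 + 27.66) = 26.940 Gt C/yr.
Total input to the second box = 26.940 + 5.770 = 32.710 Gt C/yr; at steady state this equals its total output.
τ = M / F = 1517 / 32.710 = 46.38 yr.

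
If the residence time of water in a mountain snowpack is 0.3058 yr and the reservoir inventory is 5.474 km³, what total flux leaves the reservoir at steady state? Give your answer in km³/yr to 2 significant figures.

F = M / τ = 5.474 / 0.3058 = 17.90 km³/yr.

18 km³/yr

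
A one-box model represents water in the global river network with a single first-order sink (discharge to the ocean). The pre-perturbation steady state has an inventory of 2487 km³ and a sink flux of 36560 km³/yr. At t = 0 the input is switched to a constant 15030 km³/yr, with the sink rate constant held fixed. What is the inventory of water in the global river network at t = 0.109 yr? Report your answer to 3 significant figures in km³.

1320 km³

Residence time τ = M₀/F₀ = 0.06803 yr. The eventual steady state is M_∞ = M₀·(F₁/F₀) = 2487 × 15030/36560 = 1022.4 km³.
The anomaly ΔM(t) = M(t) − M_∞ decays as ΔM₀·e^(−t/τ) with ΔM₀ = 2487 − 1022.4 = 1465 km³.
At t = 0.109 yr, e^(−t/τ) = e^(−1.602) = 0.2014, so ΔM = 295.0 km³ and M = 1022.4 + 295.0 = 1317.4 km³.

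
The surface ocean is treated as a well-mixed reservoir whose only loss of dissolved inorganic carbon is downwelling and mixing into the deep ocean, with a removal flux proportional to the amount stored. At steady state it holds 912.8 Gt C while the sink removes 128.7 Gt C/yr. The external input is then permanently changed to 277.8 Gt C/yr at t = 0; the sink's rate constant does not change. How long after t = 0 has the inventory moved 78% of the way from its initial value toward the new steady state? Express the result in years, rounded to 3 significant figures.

10.7 yr

τ = M₀/F₀ = 912.8/128.7 = 7.092 yr.
The remaining gap fraction is e^(−t/τ); 78% covered ⇒ e^(−t/τ) = 0.220.
t = −τ ln(0.220) = 7.092 × 1.514 = 10.74 yr.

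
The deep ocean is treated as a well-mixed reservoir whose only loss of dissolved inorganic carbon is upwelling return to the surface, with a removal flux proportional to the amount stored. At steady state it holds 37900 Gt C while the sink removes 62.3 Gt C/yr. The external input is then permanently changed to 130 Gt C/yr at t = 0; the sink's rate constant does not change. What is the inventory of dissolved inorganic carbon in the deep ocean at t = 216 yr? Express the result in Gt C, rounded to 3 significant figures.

50200 Gt C

The sink rate constant is k = F₀/M₀ = 62.3/37900 = 0.001644 yr⁻¹.
Solving dM/dt = F₁ − kM with M(0) = M₀ gives M(t) = F₁/k + (M₀ − F₁/k)·e^(−kt).
F₁/k = 130/0.001644 = 79085 Gt C; kt = 0.001644 × 216 = 0.3551, e^(−kt) = 0.7011.
M(216) = 79085 + (37900 − 79085) × 0.7011 = 79085 − 28880 = 50209 Gt C.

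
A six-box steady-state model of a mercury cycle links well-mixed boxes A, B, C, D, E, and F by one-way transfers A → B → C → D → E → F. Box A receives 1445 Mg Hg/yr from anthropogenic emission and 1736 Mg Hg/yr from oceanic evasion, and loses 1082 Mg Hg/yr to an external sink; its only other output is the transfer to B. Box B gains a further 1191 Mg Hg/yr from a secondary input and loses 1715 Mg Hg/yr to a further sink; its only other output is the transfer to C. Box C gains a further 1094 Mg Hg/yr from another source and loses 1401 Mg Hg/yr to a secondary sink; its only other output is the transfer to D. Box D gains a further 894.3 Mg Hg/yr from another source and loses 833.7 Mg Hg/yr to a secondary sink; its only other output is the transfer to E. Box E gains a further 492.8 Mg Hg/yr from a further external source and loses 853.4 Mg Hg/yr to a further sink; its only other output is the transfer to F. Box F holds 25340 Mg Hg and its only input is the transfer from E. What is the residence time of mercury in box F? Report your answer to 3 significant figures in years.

26.2 yr

Box A: F(A→B) = (1445 + 1736) − 1082 = 2099.0 Mg Hg/yr.
Box B: F(B→C) = (2099.0 + 1191) − 1715 = 1575.0 Mg Hg/yr.
Box C: F(C→D) = (1575.0 + 1094) − 1401 = 1268.0 Mg Hg/yr.
Box D: F(D→E) = (1268.0 + 894.3) − 833.7 = 1328.6 Mg Hg/yr.
Box E: F(E→F) = (1328.6 + 492.8) − 853.4 = 968.00 Mg Hg/yr.
Box F throughput = its input = 968.00 Mg Hg/yr; τ = 25340 / 968.00 = 26.18 yr.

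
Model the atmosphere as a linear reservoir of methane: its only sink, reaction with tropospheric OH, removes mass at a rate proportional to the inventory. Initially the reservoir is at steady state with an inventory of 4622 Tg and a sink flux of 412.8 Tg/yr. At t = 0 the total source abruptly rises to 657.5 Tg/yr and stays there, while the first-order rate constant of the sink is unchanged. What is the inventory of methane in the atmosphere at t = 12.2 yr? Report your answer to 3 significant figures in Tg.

6440 Tg

Residence time τ = M₀/F₀ = 11.20 yr. The eventual steady state is M_∞ = M₀·(F₁/F₀) = 4622 × 657.5/412.8 = 7361.8 Tg.
The anomaly ΔM(t) = M(t) − M_∞ decays as ΔM₀·e^(−t/τ) with ΔM₀ = 4622 − 7361.8 = −2740 Tg.
At t = 12.2 yr, e^(−t/τ) = e^(−1.090) = 0.3363, so ΔM = −921.5 Tg and M = 7361.8 − 921.5 = 6440.3 Tg.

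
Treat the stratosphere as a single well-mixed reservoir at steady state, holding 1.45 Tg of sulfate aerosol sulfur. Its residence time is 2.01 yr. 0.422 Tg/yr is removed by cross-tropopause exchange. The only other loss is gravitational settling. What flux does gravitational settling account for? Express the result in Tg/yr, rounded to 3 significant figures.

0.299 Tg/yr

Total removal F = M/τ = 1.45 / 2.01 = 0.7214 Tg/yr.
Gravitational settling = F − (0.422) = 0.7214 − 0.4220 = 0.2994 Tg/yr.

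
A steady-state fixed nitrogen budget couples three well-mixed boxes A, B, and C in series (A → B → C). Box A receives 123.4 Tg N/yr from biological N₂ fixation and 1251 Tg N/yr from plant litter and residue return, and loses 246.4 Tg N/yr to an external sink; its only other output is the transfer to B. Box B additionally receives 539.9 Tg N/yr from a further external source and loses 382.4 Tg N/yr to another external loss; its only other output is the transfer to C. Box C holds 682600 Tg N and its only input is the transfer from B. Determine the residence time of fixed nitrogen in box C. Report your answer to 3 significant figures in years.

Box A: F(A→B) = (123.4 + 1251) − 246.4 = 1128.0 Tg N/yr.
Box B: F(B→C) = (1128.0 + 539.9) − 382.4 = 1285.5 Tg N/yr.
Box C throughput = its input = 1285.5 Tg N/yr; τ = 682600 / 1285.5 = 531.0 yr.

531 yr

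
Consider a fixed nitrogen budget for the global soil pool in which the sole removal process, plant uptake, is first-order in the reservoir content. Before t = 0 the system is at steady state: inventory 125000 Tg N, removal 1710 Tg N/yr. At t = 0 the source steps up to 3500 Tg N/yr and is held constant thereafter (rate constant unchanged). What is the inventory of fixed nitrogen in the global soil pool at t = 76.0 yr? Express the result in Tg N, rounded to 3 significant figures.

τ = M₀/F₀ = 125000/1710 = 73.10 yr; rate constant k = 1/τ.
New steady state M_∞ = F₁/k = F₁·τ = 3500 × 73.10 = 255850 Tg N.
M(t) = M_∞ + (M₀ − M_∞)·e^(−t/τ); t/τ = 76.0/73.10 = 1.040, so e^(−t/τ) = 0.3536.
M(t) = 255850 − 130800 × 0.3536 = 209580 Tg N.

210000 Tg N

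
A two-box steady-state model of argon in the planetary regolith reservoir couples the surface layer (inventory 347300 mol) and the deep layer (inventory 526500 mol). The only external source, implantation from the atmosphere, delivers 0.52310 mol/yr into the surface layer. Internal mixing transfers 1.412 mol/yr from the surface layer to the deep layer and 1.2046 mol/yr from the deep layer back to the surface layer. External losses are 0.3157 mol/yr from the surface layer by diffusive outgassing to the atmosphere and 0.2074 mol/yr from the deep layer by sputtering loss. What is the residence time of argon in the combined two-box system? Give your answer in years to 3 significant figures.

1.67×10^6 yr

For the system as a whole, the A↔B exchange is internal and contributes nothing to the throughput; only the external sinks remove mass.
M_total = 347300 + 526500 = 873800 mol.
ΣF_external_out = 0.3157 + 0.2074 = 0.52310 mol/yr.
τ = M_total / ΣF_ext = 873800 / 0.52310 = 1.670×10^6 yr.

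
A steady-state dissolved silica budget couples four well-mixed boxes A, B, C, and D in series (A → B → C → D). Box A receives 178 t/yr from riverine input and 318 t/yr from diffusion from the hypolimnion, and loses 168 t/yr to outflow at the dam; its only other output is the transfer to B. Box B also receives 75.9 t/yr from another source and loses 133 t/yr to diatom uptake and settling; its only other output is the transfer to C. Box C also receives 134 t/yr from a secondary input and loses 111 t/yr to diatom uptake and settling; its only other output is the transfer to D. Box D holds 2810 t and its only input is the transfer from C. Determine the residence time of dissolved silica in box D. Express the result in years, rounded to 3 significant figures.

9.56 yr

Box A: F(A→B) = (178 + 318) − 168 = 328.00 t/yr.
Box B: F(B→C) = (328.00 + 75.9) − 133 = 270.90 t/yr.
Box C: F(C→D) = (270.90 + 134) − 111 = 293.90 t/yr.
Box D throughput = its input = 293.90 t/yr; τ = 2810 / 293.90 = 9.561 yr.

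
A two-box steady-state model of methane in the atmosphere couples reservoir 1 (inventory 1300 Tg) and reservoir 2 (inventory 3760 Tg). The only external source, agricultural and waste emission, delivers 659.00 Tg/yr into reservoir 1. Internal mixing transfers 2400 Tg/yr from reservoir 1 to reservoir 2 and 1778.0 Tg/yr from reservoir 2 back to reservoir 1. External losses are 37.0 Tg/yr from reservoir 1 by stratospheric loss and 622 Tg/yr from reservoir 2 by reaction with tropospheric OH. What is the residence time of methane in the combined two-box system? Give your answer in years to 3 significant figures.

7.68 yr

For the system as a whole, the A↔B exchange is internal and contributes nothing to the throughput; only the external sinks remove mass.
M_total = 1300 + 3760 = 5060.0 Tg.
ΣF_external_out = 37.0 + 622 = 659.00 Tg/yr.
τ = M_total / ΣF_ext = 5060.0 / 659.00 = 7.678 yr.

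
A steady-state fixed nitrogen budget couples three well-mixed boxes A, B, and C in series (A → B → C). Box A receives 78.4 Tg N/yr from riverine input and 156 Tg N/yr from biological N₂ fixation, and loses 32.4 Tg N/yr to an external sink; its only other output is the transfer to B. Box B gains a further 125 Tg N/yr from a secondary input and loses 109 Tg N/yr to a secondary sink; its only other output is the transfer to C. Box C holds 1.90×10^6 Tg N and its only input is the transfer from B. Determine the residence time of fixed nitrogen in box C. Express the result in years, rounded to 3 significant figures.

8720 yr

Box A: F(A→B) = (78.4 + 156) − 32.4 = 202.00 Tg N/yr.
Box B: F(B→C) = (202.00 + 125) − 109 = 218.00 Tg N/yr.
Box C throughput = its input = 218.00 Tg N/yr; τ = 1.90×10^6 / 218.00 = 8716 yr.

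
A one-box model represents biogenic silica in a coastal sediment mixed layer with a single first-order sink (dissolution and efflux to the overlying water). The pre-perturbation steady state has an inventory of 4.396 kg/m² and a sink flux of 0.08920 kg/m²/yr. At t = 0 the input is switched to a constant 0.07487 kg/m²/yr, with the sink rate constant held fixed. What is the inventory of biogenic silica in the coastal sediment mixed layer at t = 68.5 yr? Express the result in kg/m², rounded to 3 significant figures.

3.87 kg/m²

τ = M₀/F₀ = 4.396/0.08920 = 49.28 yr; rate constant k = 1/τ.
New steady state M_∞ = F₁/k = F₁·τ = 0.07487 × 49.28 = 3.6898 kg/m².
M(t) = M_∞ + (M₀ − M_∞)·e^(−t/τ); t/τ = 68.5/49.28 = 1.390, so e^(−t/τ) = 0.2491.
M(t) = 3.6898 + 0.7062 × 0.2491 = 3.8657 kg/m².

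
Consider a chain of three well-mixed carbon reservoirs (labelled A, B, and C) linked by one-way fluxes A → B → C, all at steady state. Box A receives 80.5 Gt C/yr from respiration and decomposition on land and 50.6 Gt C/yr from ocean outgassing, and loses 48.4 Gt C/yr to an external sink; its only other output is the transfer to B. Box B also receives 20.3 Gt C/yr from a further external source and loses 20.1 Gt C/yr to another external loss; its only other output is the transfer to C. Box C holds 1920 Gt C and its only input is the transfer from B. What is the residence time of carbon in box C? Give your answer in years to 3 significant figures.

Box A: F(A→B) = (80.5 + 50.6) − 48.4 = 82.700 Gt C/yr.
Box B: F(B→C) = (82.700 + 20.3) − 20.1 = 82.900 Gt C/yr.
Box C throughput = its input = 82.900 Gt C/yr; τ = 1920 / 82.900 = 23.16 yr.

23.2 yr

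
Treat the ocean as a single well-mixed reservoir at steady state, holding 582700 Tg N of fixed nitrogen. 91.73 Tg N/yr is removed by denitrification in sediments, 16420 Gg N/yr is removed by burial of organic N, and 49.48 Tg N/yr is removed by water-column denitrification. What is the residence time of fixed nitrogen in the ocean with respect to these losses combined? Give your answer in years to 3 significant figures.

Convert the burial of organic N flux: 16420 Gg N/yr = 16.42 Tg N/yr.
Total removal = 91.73 + 16.42 + 49.48 = 157.63 Tg N/yr.
τ = M / ΣF_out = 582700 / 157.63 = 3697 yr.

3700 yr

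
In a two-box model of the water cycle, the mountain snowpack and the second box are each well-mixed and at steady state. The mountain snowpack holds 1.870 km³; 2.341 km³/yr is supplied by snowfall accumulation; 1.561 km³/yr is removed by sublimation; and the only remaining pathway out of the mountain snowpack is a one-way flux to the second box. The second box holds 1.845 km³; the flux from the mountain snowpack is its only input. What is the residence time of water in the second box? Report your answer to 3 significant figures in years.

Balance the mountain snowpack: ΣF_in = 2.3410 km³/yr.
Flux to the second box = ΣF_in − (1.561) = 0.78000 km³/yr.
At steady state the output of the second box equals its input, 0.78000 km³/yr.
τ = M / F = 1.845 / 0.78000 = 2.365 yr.

2.37 yr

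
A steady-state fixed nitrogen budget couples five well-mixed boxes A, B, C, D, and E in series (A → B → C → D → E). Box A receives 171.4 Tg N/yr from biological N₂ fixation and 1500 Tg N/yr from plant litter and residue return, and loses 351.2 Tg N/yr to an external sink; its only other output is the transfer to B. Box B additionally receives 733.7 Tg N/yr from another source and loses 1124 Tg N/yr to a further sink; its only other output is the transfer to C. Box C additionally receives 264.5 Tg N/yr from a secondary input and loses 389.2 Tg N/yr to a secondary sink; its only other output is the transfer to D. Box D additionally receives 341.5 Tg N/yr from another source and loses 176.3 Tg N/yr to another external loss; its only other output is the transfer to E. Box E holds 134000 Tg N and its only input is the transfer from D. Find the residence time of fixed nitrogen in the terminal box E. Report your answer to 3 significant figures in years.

138 yr

Box A: F(A→B) = (171.4 + 1500) − 351.2 = 1320.2 Tg N/yr.
Box B: F(B→C) = (1320.2 + 733.7) − 1124 = 929.90 Tg N/yr.
Box C: F(C→D) = (929.90 + 264.5) − 389.2 = 805.20 Tg N/yr.
Box D: F(D→E) = (805.20 + 341.5) − 176.3 = 970.40 Tg N/yr.
Box E throughput = its input = 970.40 Tg N/yr; τ = 134000 / 970.40 = 138.1 yr.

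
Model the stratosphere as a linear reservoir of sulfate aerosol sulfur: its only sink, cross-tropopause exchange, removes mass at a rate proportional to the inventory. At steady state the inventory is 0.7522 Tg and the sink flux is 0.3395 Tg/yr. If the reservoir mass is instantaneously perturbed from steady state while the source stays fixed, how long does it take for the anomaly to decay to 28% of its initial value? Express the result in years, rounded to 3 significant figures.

2.82 yr

For a linear reservoir the anomaly decays as exp(−t/τ) with τ = M/F = 0.7522/0.3395 = 2.216 yr.
exp(−t/τ) = 0.28 ⇒ t = −τ ln(0.28) = 2.216 × 1.273 = 2.820 yr.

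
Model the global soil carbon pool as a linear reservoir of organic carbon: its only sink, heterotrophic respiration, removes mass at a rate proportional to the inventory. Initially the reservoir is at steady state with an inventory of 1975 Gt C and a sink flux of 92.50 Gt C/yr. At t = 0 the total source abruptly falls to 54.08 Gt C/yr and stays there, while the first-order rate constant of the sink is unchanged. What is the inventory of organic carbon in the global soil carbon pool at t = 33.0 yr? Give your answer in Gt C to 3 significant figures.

1330 Gt C

Residence time τ = M₀/F₀ = 21.35 yr. The eventual steady state is M_∞ = M₀·(F₁/F₀) = 1975 × 54.08/92.50 = 1154.7 Gt C.
The anomaly ΔM(t) = M(t) − M_∞ decays as ΔM₀·e^(−t/τ) with ΔM₀ = 1975 − 1154.7 = 820.3 Gt C.
At t = 33.0 yr, e^(−t/τ) = e^(−1.546) = 0.2132, so ΔM = 174.9 Gt C and M = 1154.7 + 174.9 = 1329.6 Gt C.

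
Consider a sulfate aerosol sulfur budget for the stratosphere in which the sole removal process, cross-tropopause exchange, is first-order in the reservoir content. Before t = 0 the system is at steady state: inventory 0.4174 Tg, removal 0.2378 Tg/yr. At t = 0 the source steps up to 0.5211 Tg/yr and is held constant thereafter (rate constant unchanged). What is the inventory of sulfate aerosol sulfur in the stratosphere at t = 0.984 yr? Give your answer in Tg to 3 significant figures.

Residence time τ = M₀/F₀ = 1.755 yr. The eventual steady state is M_∞ = M₀·(F₁/F₀) = 0.4174 × 0.5211/0.2378 = 0.91466 Tg.
The anomaly ΔM(t) = M(t) − M_∞ decays as ΔM₀·e^(−t/τ) with ΔM₀ = 0.4174 − 0.91466 = −0.4973 Tg.
At t = 0.984 yr, e^(−t/τ) = e^(−0.5606) = 0.5709, so ΔM = −0.2839 Tg and M = 0.91466 − 0.2839 = 0.63079 Tg.

0.631 Tg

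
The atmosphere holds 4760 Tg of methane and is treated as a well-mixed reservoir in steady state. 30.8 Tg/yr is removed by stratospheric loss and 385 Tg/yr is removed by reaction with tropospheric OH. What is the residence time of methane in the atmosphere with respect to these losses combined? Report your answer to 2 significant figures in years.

Total removal = 30.80 + 385.0 = 415.80 Tg/yr.
τ = M / ΣF_out = 4760 / 415.80 = 11.45 yr.

11 yr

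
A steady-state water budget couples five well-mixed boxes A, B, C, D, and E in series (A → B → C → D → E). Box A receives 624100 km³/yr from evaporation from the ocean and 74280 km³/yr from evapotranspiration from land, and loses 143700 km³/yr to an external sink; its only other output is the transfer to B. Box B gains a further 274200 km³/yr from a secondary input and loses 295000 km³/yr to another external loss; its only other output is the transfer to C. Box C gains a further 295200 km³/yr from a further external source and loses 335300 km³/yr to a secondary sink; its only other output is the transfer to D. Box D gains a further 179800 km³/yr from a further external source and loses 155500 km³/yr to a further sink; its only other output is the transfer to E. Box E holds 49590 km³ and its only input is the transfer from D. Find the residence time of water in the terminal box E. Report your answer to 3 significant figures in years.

0.0957 yr

Box A: F(A→B) = (624100 + 74280) − 143700 = 554680 km³/yr.
Box B: F(B→C) = (554680 + 274200) − 295000 = 533880 km³/yr.
Box C: F(C→D) = (533880 + 295200) − 335300 = 493780 km³/yr.
Box D: F(D→E) = (493780 + 179800) − 155500 = 518080 km³/yr.
Box E throughput = its input = 518080 km³/yr; τ = 49590 / 518080 = 0.09572 yr.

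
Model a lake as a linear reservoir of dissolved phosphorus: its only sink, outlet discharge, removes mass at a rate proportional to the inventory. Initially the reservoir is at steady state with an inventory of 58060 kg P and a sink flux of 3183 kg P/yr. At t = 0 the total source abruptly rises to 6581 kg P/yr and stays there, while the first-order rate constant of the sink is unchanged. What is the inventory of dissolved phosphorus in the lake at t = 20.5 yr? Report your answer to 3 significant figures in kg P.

The sink rate constant is k = F₀/M₀ = 3183/58060 = 0.05482 yr⁻¹.
Solving dM/dt = F₁ − kM with M(0) = M₀ gives M(t) = F₁/k + (M₀ − F₁/k)·e^(−kt).
F₁/k = 6581/0.05482 = 120040 kg P; kt = 0.05482 × 20.5 = 1.124, e^(−kt) = 0.3250.
M(20.5) = 120040 + (58060 − 120040) × 0.3250 = 120040 − 20150 = 99896 kg P.

99900 kg P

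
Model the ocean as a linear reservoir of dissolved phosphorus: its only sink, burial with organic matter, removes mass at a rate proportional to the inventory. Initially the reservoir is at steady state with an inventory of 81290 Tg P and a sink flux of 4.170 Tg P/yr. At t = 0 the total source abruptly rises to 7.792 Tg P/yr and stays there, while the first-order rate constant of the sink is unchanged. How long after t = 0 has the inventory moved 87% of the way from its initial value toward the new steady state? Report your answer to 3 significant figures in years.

39800 yr

τ = M₀/F₀ = 81290/4.170 = 19490 yr.
The remaining gap fraction is e^(−t/τ); 87% covered ⇒ e^(−t/τ) = 0.130.
t = −τ ln(0.130) = 19490 × 2.040 = 39770 yr.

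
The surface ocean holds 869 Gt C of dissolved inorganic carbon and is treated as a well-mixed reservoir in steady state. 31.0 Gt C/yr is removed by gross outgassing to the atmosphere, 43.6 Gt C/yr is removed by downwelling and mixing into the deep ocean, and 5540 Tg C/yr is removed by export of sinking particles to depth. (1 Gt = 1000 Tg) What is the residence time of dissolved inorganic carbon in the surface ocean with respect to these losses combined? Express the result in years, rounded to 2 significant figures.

Convert the export of sinking particles to depth flux: 5540 Tg C/yr = 5.540 Gt C/yr.
Total removal = 31.00 + 43.60 + 5.540 = 80.140 Gt C/yr.
τ = M / ΣF_out = 869 / 80.140 = 10.84 yr.

11 yr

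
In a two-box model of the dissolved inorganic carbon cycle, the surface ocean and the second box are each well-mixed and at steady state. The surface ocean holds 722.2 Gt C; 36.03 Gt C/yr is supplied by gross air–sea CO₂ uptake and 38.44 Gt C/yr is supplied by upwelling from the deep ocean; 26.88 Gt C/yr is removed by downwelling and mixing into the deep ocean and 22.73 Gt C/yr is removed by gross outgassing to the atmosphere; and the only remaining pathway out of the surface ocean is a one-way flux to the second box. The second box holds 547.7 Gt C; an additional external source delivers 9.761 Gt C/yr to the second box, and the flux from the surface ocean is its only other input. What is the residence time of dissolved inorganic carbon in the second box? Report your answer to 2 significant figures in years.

Balance the surface ocean: ΣF_in = 36.03 + 38.44 = 74.470 Gt C/yr.
Flux to the second box = ΣF_in − (26.88 + 22.73) = 24.860 Gt C/yr.
Total input to the second box = 24.860 + 9.761 = 34.621 Gt C/yr; at steady state this equals its total output.
τ = M / F = 547.7 / 34.621 = 15.82 yr.

16 yr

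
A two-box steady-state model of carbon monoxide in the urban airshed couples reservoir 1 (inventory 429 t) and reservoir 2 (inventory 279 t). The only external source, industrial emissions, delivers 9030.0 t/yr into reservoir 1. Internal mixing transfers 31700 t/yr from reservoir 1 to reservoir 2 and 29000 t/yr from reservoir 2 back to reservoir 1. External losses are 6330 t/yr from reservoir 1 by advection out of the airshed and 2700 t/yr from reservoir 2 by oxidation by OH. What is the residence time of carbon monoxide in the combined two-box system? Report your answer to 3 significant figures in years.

Residence time in the combined system uses the total inventory and the total *external* removal — internal exchanges between the two boxes cancel.
M_total = 429 + 279 = 708.00 t.
ΣF_external_out = 6330 + 2700 = 9030.0 t/yr.
τ = M_total / ΣF_ext = 708.00 / 9030.0 = 0.07841 yr.

0.0784 yr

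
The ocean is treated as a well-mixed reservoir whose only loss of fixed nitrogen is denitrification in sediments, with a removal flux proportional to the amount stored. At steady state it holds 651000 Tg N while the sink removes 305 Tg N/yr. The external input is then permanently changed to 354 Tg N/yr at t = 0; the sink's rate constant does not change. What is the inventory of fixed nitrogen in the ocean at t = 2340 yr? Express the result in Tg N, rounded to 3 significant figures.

721000 Tg N

τ = M₀/F₀ = 651000/305 = 2134 yr; rate constant k = 1/τ.
New steady state M_∞ = F₁/k = F₁·τ = 354 × 2134 = 755590 Tg N.
M(t) = M_∞ + (M₀ − M_∞)·e^(−t/τ); t/τ = 2340/2134 = 1.096, so e^(−t/τ) = 0.3341.
M(t) = 755590 − 104600 × 0.3341 = 720640 Tg N.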